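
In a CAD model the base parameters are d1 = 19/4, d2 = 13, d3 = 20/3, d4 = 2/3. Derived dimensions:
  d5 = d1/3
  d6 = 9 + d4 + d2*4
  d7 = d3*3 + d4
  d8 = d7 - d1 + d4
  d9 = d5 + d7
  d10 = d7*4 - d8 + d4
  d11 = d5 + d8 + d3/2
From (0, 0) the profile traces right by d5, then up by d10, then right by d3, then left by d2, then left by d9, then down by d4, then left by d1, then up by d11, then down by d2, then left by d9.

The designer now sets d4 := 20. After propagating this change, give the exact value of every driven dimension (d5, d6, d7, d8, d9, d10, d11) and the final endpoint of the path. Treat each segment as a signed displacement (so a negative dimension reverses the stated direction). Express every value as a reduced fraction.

d5 = 19/12
d6 = 81
d7 = 40
d8 = 221/4
d9 = 499/12
d10 = 499/4
d11 = 361/6
endpoint = (-278/3, 1823/12)

Apply edit: d4 := 20
  d5 = d1/3 = 19/12
  d6 = 9 + d4 + d2*4 = 81
  d7 = d3*3 + d4 = 40
  d8 = d7 - d1 + d4 = 221/4
  d9 = d5 + d7 = 499/12
  d10 = d7*4 - d8 + d4 = 499/4
  d11 = d5 + d8 + d3/2 = 361/6
Walk from origin (0, 0):
  seg 1: right by d5 = 19/12 → (19/12, 0)
  seg 2: up by d10 = 499/4 → (19/12, 499/4)
  seg 3: right by d3 = 20/3 → (33/4, 499/4)
  seg 4: left by d2 = 13 → (-19/4, 499/4)
  seg 5: left by d9 = 499/12 → (-139/3, 499/4)
  seg 6: down by d4 = 20 → (-139/3, 419/4)
  seg 7: left by d1 = 19/4 → (-613/12, 419/4)
  seg 8: up by d11 = 361/6 → (-613/12, 1979/12)
  seg 9: down by d2 = 13 → (-613/12, 1823/12)
  seg 10: left by d9 = 499/12 → (-278/3, 1823/12)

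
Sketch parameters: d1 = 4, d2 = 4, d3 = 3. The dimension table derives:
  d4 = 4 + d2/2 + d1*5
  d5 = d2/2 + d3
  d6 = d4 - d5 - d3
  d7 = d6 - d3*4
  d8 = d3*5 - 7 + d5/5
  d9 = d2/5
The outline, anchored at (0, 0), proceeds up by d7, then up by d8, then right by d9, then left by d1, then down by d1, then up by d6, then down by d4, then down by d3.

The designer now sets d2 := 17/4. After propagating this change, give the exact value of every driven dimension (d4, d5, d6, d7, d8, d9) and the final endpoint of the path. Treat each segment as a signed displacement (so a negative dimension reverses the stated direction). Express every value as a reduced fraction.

d4 = 209/8
d5 = 41/8
d6 = 18
d7 = 6
d8 = 361/40
d9 = 17/20
endpoint = (-63/20, -1/10)

Apply edit: d2 := 17/4
  d4 = 4 + d2/2 + d1*5 = 209/8
  d5 = d2/2 + d3 = 41/8
  d6 = d4 - d5 - d3 = 18
  d7 = d6 - d3*4 = 6
  d8 = d3*5 - 7 + d5/5 = 361/40
  d9 = d2/5 = 17/20
Walk from origin (0, 0):
  seg 1: up by d7 = 6 → (0, 6)
  seg 2: up by d8 = 361/40 → (0, 601/40)
  seg 3: right by d9 = 17/20 → (17/20, 601/40)
  seg 4: left by d1 = 4 → (-63/20, 601/40)
  seg 5: down by d1 = 4 → (-63/20, 441/40)
  seg 6: up by d6 = 18 → (-63/20, 1161/40)
  seg 7: down by d4 = 209/8 → (-63/20, 29/10)
  seg 8: down by d3 = 3 → (-63/20, -1/10)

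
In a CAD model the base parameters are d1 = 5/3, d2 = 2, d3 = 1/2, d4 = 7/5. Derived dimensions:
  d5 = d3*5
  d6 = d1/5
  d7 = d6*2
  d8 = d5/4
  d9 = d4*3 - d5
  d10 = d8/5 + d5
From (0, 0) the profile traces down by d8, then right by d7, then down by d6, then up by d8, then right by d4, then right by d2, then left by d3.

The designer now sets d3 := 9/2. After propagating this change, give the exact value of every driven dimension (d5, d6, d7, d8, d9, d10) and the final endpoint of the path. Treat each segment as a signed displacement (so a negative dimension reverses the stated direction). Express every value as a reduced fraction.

Apply edit: d3 := 9/2
  d5 = d3*5 = 45/2
  d6 = d1/5 = 1/3
  d7 = d6*2 = 2/3
  d8 = d5/4 = 45/8
  d9 = d4*3 - d5 = -183/10
  d10 = d8/5 + d5 = 189/8
Walk from origin (0, 0):
  seg 1: down by d8 = 45/8 → (0, -45/8)
  seg 2: right by d7 = 2/3 → (2/3, -45/8)
  seg 3: down by d6 = 1/3 → (2/3, -143/24)
  seg 4: up by d8 = 45/8 → (2/3, -1/3)
  seg 5: right by d4 = 7/5 → (31/15, -1/3)
  seg 6: right by d2 = 2 → (61/15, -1/3)
  seg 7: left by d3 = 9/2 → (-13/30, -1/3)

d5 = 45/2
d6 = 1/3
d7 = 2/3
d8 = 45/8
d9 = -183/10
d10 = 189/8
endpoint = (-13/30, -1/3)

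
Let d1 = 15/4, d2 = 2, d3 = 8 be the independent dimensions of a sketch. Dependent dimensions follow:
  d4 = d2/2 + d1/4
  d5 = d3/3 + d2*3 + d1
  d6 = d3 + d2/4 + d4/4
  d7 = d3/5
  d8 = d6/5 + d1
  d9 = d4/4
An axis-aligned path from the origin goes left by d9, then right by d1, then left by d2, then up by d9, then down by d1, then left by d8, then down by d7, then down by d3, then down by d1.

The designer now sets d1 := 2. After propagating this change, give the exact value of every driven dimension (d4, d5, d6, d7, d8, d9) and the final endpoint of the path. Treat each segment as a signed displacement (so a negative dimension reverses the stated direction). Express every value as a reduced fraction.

Apply edit: d1 := 2
  d4 = d2/2 + d1/4 = 3/2
  d5 = d3/3 + d2*3 + d1 = 32/3
  d6 = d3 + d2/4 + d4/4 = 71/8
  d7 = d3/5 = 8/5
  d8 = d6/5 + d1 = 151/40
  d9 = d4/4 = 3/8
Walk from origin (0, 0):
  seg 1: left by d9 = 3/8 → (-3/8, 0)
  seg 2: right by d1 = 2 → (13/8, 0)
  seg 3: left by d2 = 2 → (-3/8, 0)
  seg 4: up by d9 = 3/8 → (-3/8, 3/8)
  seg 5: down by d1 = 2 → (-3/8, -13/8)
  seg 6: left by d8 = 151/40 → (-83/20, -13/8)
  seg 7: down by d7 = 8/5 → (-83/20, -129/40)
  seg 8: down by d3 = 8 → (-83/20, -449/40)
  seg 9: down by d1 = 2 → (-83/20, -529/40)

d4 = 3/2
d5 = 32/3
d6 = 71/8
d7 = 8/5
d8 = 151/40
d9 = 3/8
endpoint = (-83/20, -529/40)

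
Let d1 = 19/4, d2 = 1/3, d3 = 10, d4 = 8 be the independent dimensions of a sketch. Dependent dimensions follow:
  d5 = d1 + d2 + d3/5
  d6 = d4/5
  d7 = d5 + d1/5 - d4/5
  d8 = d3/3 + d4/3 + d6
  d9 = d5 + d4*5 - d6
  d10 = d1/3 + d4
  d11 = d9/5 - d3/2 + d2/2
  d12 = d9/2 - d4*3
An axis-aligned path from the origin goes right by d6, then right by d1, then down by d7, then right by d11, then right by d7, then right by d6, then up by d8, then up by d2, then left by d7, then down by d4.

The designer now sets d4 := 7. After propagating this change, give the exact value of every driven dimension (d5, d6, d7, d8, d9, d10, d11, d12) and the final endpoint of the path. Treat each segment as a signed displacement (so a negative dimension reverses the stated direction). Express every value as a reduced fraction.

d5 = 85/12
d6 = 7/5
d7 = 199/30
d8 = 106/15
d9 = 2441/60
d10 = 103/12
d11 = 991/300
d12 = -79/120
endpoint = (814/75, -187/30)

Apply edit: d4 := 7
  d5 = d1 + d2 + d3/5 = 85/12
  d6 = d4/5 = 7/5
  d7 = d5 + d1/5 - d4/5 = 199/30
  d8 = d3/3 + d4/3 + d6 = 106/15
  d9 = d5 + d4*5 - d6 = 2441/60
  d10 = d1/3 + d4 = 103/12
  d11 = d9/5 - d3/2 + d2/2 = 991/300
  d12 = d9/2 - d4*3 = -79/120
Walk from origin (0, 0):
  seg 1: right by d6 = 7/5 → (7/5, 0)
  seg 2: right by d1 = 19/4 → (123/20, 0)
  seg 3: down by d7 = 199/30 → (123/20, -199/30)
  seg 4: right by d11 = 991/300 → (709/75, -199/30)
  seg 5: right by d7 = 199/30 → (2413/150, -199/30)
  seg 6: right by d6 = 7/5 → (2623/150, -199/30)
  seg 7: up by d8 = 106/15 → (2623/150, 13/30)
  seg 8: up by d2 = 1/3 → (2623/150, 23/30)
  seg 9: left by d7 = 199/30 → (814/75, 23/30)
  seg 10: down by d4 = 7 → (814/75, -187/30)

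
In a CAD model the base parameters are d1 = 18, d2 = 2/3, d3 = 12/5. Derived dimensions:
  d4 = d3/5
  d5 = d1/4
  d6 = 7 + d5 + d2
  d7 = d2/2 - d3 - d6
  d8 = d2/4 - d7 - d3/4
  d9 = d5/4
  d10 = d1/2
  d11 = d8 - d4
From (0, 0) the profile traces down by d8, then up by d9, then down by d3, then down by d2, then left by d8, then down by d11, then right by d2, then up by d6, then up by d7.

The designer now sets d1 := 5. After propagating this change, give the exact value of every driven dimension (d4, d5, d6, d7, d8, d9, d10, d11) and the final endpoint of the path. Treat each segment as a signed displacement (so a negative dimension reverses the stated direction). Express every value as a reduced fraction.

Apply edit: d1 := 5
  d4 = d3/5 = 12/25
  d5 = d1/4 = 5/4
  d6 = 7 + d5 + d2 = 107/12
  d7 = d2/2 - d3 - d6 = -659/60
  d8 = d2/4 - d7 - d3/4 = 211/20
  d9 = d5/4 = 5/16
  d10 = d1/2 = 5/2
  d11 = d8 - d4 = 1007/100
Walk from origin (0, 0):
  seg 1: down by d8 = 211/20 → (0, -211/20)
  seg 2: up by d9 = 5/16 → (0, -819/80)
  seg 3: down by d3 = 12/5 → (0, -1011/80)
  seg 4: down by d2 = 2/3 → (0, -3193/240)
  seg 5: left by d8 = 211/20 → (-211/20, -3193/240)
  seg 6: down by d11 = 1007/100 → (-211/20, -28049/1200)
  seg 7: right by d2 = 2/3 → (-593/60, -28049/1200)
  seg 8: up by d6 = 107/12 → (-593/60, -5783/400)
  seg 9: up by d7 = -659/60 → (-593/60, -30529/1200)

d4 = 12/25
d5 = 5/4
d6 = 107/12
d7 = -659/60
d8 = 211/20
d9 = 5/16
d10 = 5/2
d11 = 1007/100
endpoint = (-593/60, -30529/1200)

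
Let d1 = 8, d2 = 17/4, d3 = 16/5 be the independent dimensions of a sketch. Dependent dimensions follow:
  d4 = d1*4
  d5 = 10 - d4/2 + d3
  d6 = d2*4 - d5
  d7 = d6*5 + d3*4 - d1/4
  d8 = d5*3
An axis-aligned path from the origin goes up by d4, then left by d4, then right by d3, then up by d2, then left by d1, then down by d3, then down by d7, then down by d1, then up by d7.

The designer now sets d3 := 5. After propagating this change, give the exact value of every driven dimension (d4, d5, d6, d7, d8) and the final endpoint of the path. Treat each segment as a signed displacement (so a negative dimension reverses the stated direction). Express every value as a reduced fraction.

Apply edit: d3 := 5
  d4 = d1*4 = 32
  d5 = 10 - d4/2 + d3 = -1
  d6 = d2*4 - d5 = 18
  d7 = d6*5 + d3*4 - d1/4 = 108
  d8 = d5*3 = -3
Walk from origin (0, 0):
  seg 1: up by d4 = 32 → (0, 32)
  seg 2: left by d4 = 32 → (-32, 32)
  seg 3: right by d3 = 5 → (-27, 32)
  seg 4: up by d2 = 17/4 → (-27, 145/4)
  seg 5: left by d1 = 8 → (-35, 145/4)
  seg 6: down by d3 = 5 → (-35, 125/4)
  seg 7: down by d7 = 108 → (-35, -307/4)
  seg 8: down by d1 = 8 → (-35, -339/4)
  seg 9: up by d7 = 108 → (-35, 93/4)

d4 = 32
d5 = -1
d6 = 18
d7 = 108
d8 = -3
endpoint = (-35, 93/4)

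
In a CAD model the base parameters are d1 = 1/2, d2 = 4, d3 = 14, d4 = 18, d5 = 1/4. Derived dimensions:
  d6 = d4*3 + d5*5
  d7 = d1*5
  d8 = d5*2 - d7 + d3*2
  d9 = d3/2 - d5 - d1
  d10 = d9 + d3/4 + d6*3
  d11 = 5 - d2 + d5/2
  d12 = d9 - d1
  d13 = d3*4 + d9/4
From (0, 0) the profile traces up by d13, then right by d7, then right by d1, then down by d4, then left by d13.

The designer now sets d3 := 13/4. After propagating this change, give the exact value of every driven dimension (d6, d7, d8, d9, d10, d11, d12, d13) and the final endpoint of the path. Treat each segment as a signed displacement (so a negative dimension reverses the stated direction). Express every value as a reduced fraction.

d6 = 221/4
d7 = 5/2
d8 = 9/2
d9 = 7/8
d10 = 2679/16
d11 = 9/8
d12 = 3/8
d13 = 423/32
endpoint = (-327/32, -153/32)

Apply edit: d3 := 13/4
  d6 = d4*3 + d5*5 = 221/4
  d7 = d1*5 = 5/2
  d8 = d5*2 - d7 + d3*2 = 9/2
  d9 = d3/2 - d5 - d1 = 7/8
  d10 = d9 + d3/4 + d6*3 = 2679/16
  d11 = 5 - d2 + d5/2 = 9/8
  d12 = d9 - d1 = 3/8
  d13 = d3*4 + d9/4 = 423/32
Walk from origin (0, 0):
  seg 1: up by d13 = 423/32 → (0, 423/32)
  seg 2: right by d7 = 5/2 → (5/2, 423/32)
  seg 3: right by d1 = 1/2 → (3, 423/32)
  seg 4: down by d4 = 18 → (3, -153/32)
  seg 5: left by d13 = 423/32 → (-327/32, -153/32)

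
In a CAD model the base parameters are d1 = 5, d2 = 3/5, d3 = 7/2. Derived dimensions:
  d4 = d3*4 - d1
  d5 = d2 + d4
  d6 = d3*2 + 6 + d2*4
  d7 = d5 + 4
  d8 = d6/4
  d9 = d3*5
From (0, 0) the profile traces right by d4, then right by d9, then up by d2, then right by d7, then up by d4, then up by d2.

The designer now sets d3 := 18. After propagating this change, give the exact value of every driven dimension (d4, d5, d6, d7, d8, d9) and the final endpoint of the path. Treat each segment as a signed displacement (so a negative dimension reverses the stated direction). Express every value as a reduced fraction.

d4 = 67
d5 = 338/5
d6 = 222/5
d7 = 358/5
d8 = 111/10
d9 = 90
endpoint = (1143/5, 341/5)

Apply edit: d3 := 18
  d4 = d3*4 - d1 = 67
  d5 = d2 + d4 = 338/5
  d6 = d3*2 + 6 + d2*4 = 222/5
  d7 = d5 + 4 = 358/5
  d8 = d6/4 = 111/10
  d9 = d3*5 = 90
Walk from origin (0, 0):
  seg 1: right by d4 = 67 → (67, 0)
  seg 2: right by d9 = 90 → (157, 0)
  seg 3: up by d2 = 3/5 → (157, 3/5)
  seg 4: right by d7 = 358/5 → (1143/5, 3/5)
  seg 5: up by d4 = 67 → (1143/5, 338/5)
  seg 6: up by d2 = 3/5 → (1143/5, 341/5)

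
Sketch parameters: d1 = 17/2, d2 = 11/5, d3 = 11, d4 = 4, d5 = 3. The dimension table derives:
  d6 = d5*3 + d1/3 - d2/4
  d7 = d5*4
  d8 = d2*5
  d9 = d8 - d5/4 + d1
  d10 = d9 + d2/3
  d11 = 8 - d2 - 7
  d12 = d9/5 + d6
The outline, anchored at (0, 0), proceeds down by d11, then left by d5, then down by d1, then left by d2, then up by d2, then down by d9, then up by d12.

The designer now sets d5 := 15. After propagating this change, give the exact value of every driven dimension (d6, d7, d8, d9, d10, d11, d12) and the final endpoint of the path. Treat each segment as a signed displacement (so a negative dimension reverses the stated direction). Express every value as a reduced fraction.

Apply edit: d5 := 15
  d6 = d5*3 + d1/3 - d2/4 = 2837/60
  d7 = d5*4 = 60
  d8 = d2*5 = 11
  d9 = d8 - d5/4 + d1 = 63/4
  d10 = d9 + d2/3 = 989/60
  d11 = 8 - d2 - 7 = -6/5
  d12 = d9/5 + d6 = 1513/30
Walk from origin (0, 0):
  seg 1: down by d11 = -6/5 → (0, 6/5)
  seg 2: left by d5 = 15 → (-15, 6/5)
  seg 3: down by d1 = 17/2 → (-15, -73/10)
  seg 4: left by d2 = 11/5 → (-86/5, -73/10)
  seg 5: up by d2 = 11/5 → (-86/5, -51/10)
  seg 6: down by d9 = 63/4 → (-86/5, -417/20)
  seg 7: up by d12 = 1513/30 → (-86/5, 355/12)

d6 = 2837/60
d7 = 60
d8 = 11
d9 = 63/4
d10 = 989/60
d11 = -6/5
d12 = 1513/30
endpoint = (-86/5, 355/12)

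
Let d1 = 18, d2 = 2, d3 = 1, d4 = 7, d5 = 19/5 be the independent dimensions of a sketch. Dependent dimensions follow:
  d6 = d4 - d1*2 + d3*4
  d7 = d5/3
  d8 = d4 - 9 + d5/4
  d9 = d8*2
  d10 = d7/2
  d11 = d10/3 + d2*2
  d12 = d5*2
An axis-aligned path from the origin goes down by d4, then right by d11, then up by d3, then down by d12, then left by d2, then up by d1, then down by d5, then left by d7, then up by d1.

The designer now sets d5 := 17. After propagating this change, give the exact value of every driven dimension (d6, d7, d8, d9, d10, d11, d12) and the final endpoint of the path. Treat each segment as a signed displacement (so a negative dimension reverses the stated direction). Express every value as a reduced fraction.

Apply edit: d5 := 17
  d6 = d4 - d1*2 + d3*4 = -25
  d7 = d5/3 = 17/3
  d8 = d4 - 9 + d5/4 = 9/4
  d9 = d8*2 = 9/2
  d10 = d7/2 = 17/6
  d11 = d10/3 + d2*2 = 89/18
  d12 = d5*2 = 34
Walk from origin (0, 0):
  seg 1: down by d4 = 7 → (0, -7)
  seg 2: right by d11 = 89/18 → (89/18, -7)
  seg 3: up by d3 = 1 → (89/18, -6)
  seg 4: down by d12 = 34 → (89/18, -40)
  seg 5: left by d2 = 2 → (53/18, -40)
  seg 6: up by d1 = 18 → (53/18, -22)
  seg 7: down by d5 = 17 → (53/18, -39)
  seg 8: left by d7 = 17/3 → (-49/18, -39)
  seg 9: up by d1 = 18 → (-49/18, -21)

d6 = -25
d7 = 17/3
d8 = 9/4
d9 = 9/2
d10 = 17/6
d11 = 89/18
d12 = 34
endpoint = (-49/18, -21)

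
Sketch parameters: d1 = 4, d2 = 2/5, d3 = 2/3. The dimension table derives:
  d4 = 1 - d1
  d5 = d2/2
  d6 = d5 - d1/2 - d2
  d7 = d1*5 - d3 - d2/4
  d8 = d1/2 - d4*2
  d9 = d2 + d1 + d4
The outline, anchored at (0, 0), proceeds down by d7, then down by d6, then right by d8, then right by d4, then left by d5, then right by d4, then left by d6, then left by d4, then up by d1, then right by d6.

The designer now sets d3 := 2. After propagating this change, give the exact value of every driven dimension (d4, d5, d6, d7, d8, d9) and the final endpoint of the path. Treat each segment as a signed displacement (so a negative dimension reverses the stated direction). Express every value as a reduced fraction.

d4 = -3
d5 = 1/5
d6 = -11/5
d7 = 179/10
d8 = 8
d9 = 7/5
endpoint = (24/5, -117/10)

Apply edit: d3 := 2
  d4 = 1 - d1 = -3
  d5 = d2/2 = 1/5
  d6 = d5 - d1/2 - d2 = -11/5
  d7 = d1*5 - d3 - d2/4 = 179/10
  d8 = d1/2 - d4*2 = 8
  d9 = d2 + d1 + d4 = 7/5
Walk from origin (0, 0):
  seg 1: down by d7 = 179/10 → (0, -179/10)
  seg 2: down by d6 = -11/5 → (0, -157/10)
  seg 3: right by d8 = 8 → (8, -157/10)
  seg 4: right by d4 = -3 → (5, -157/10)
  seg 5: left by d5 = 1/5 → (24/5, -157/10)
  seg 6: right by d4 = -3 → (9/5, -157/10)
  seg 7: left by d6 = -11/5 → (4, -157/10)
  seg 8: left by d4 = -3 → (7, -157/10)
  seg 9: up by d1 = 4 → (7, -117/10)
  seg 10: right by d6 = -11/5 → (24/5, -117/10)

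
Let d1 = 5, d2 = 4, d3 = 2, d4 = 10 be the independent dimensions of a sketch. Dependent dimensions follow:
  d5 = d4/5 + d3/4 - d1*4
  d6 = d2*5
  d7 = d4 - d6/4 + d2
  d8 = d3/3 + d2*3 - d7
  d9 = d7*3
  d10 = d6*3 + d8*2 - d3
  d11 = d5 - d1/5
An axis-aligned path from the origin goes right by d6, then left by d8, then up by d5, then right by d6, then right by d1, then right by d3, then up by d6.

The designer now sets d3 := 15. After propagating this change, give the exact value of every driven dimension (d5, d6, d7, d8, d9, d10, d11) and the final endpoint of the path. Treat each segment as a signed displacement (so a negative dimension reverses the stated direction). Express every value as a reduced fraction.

d5 = -57/4
d6 = 20
d7 = 9
d8 = 8
d9 = 27
d10 = 61
d11 = -61/4
endpoint = (52, 23/4)

Apply edit: d3 := 15
  d5 = d4/5 + d3/4 - d1*4 = -57/4
  d6 = d2*5 = 20
  d7 = d4 - d6/4 + d2 = 9
  d8 = d3/3 + d2*3 - d7 = 8
  d9 = d7*3 = 27
  d10 = d6*3 + d8*2 - d3 = 61
  d11 = d5 - d1/5 = -61/4
Walk from origin (0, 0):
  seg 1: right by d6 = 20 → (20, 0)
  seg 2: left by d8 = 8 → (12, 0)
  seg 3: up by d5 = -57/4 → (12, -57/4)
  seg 4: right by d6 = 20 → (32, -57/4)
  seg 5: right by d1 = 5 → (37, -57/4)
  seg 6: right by d3 = 15 → (52, -57/4)
  seg 7: up by d6 = 20 → (52, 23/4)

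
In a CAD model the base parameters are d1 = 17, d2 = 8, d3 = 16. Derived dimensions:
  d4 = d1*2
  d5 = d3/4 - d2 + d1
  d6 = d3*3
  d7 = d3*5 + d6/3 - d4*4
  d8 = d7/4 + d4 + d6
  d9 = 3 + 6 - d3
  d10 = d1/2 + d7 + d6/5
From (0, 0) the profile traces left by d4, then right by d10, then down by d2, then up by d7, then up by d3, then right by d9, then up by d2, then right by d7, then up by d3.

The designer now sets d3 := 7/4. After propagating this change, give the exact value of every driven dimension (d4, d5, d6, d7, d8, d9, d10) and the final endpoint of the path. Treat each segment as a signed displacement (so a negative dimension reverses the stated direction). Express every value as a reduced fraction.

Apply edit: d3 := 7/4
  d4 = d1*2 = 34
  d5 = d3/4 - d2 + d1 = 151/16
  d6 = d3*3 = 21/4
  d7 = d3*5 + d6/3 - d4*4 = -251/2
  d8 = d7/4 + d4 + d6 = 63/8
  d9 = 3 + 6 - d3 = 29/4
  d10 = d1/2 + d7 + d6/5 = -2319/20
Walk from origin (0, 0):
  seg 1: left by d4 = 34 → (-34, 0)
  seg 2: right by d10 = -2319/20 → (-2999/20, 0)
  seg 3: down by d2 = 8 → (-2999/20, -8)
  seg 4: up by d7 = -251/2 → (-2999/20, -267/2)
  seg 5: up by d3 = 7/4 → (-2999/20, -527/4)
  seg 6: right by d9 = 29/4 → (-1427/10, -527/4)
  seg 7: up by d2 = 8 → (-1427/10, -495/4)
  seg 8: right by d7 = -251/2 → (-1341/5, -495/4)
  seg 9: up by d3 = 7/4 → (-1341/5, -122)

d4 = 34
d5 = 151/16
d6 = 21/4
d7 = -251/2
d8 = 63/8
d9 = 29/4
d10 = -2319/20
endpoint = (-1341/5, -122)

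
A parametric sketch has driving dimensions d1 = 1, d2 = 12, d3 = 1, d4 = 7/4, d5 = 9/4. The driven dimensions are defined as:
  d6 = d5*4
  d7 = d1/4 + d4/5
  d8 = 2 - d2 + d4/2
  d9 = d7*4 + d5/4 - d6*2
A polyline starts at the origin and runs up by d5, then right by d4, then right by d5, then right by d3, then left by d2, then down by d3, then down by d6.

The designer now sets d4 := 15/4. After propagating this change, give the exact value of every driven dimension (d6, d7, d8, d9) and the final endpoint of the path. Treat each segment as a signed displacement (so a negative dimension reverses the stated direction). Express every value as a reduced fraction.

d6 = 9
d7 = 1
d8 = -65/8
d9 = -215/16
endpoint = (-5, -31/4)

Apply edit: d4 := 15/4
  d6 = d5*4 = 9
  d7 = d1/4 + d4/5 = 1
  d8 = 2 - d2 + d4/2 = -65/8
  d9 = d7*4 + d5/4 - d6*2 = -215/16
Walk from origin (0, 0):
  seg 1: up by d5 = 9/4 → (0, 9/4)
  seg 2: right by d4 = 15/4 → (15/4, 9/4)
  seg 3: right by d5 = 9/4 → (6, 9/4)
  seg 4: right by d3 = 1 → (7, 9/4)
  seg 5: left by d2 = 12 → (-5, 9/4)
  seg 6: down by d3 = 1 → (-5, 5/4)
  seg 7: down by d6 = 9 → (-5, -31/4)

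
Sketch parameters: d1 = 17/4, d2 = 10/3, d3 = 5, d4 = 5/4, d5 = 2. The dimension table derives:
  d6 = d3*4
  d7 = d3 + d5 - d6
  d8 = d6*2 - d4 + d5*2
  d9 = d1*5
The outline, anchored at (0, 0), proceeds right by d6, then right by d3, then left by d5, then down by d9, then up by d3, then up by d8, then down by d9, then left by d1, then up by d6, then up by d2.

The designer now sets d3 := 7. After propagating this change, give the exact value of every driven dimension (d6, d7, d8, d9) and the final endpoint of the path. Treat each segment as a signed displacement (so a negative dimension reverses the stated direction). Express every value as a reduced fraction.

Apply edit: d3 := 7
  d6 = d3*4 = 28
  d7 = d3 + d5 - d6 = -19
  d8 = d6*2 - d4 + d5*2 = 235/4
  d9 = d1*5 = 85/4
Walk from origin (0, 0):
  seg 1: right by d6 = 28 → (28, 0)
  seg 2: right by d3 = 7 → (35, 0)
  seg 3: left by d5 = 2 → (33, 0)
  seg 4: down by d9 = 85/4 → (33, -85/4)
  seg 5: up by d3 = 7 → (33, -57/4)
  seg 6: up by d8 = 235/4 → (33, 89/2)
  seg 7: down by d9 = 85/4 → (33, 93/4)
  seg 8: left by d1 = 17/4 → (115/4, 93/4)
  seg 9: up by d6 = 28 → (115/4, 205/4)
  seg 10: up by d2 = 10/3 → (115/4, 655/12)

d6 = 28
d7 = -19
d8 = 235/4
d9 = 85/4
endpoint = (115/4, 655/12)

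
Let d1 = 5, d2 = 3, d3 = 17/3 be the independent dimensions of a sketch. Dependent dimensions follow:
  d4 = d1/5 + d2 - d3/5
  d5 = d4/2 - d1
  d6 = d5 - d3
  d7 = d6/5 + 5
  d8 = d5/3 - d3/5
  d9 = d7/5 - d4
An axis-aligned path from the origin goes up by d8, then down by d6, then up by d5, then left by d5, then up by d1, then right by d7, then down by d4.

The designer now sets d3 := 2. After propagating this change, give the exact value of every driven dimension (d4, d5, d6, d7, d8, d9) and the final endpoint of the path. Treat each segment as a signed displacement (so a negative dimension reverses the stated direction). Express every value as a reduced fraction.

d4 = 18/5
d5 = -16/5
d6 = -26/5
d7 = 99/25
d8 = -22/15
d9 = -351/125
endpoint = (179/25, 29/15)

Apply edit: d3 := 2
  d4 = d1/5 + d2 - d3/5 = 18/5
  d5 = d4/2 - d1 = -16/5
  d6 = d5 - d3 = -26/5
  d7 = d6/5 + 5 = 99/25
  d8 = d5/3 - d3/5 = -22/15
  d9 = d7/5 - d4 = -351/125
Walk from origin (0, 0):
  seg 1: up by d8 = -22/15 → (0, -22/15)
  seg 2: down by d6 = -26/5 → (0, 56/15)
  seg 3: up by d5 = -16/5 → (0, 8/15)
  seg 4: left by d5 = -16/5 → (16/5, 8/15)
  seg 5: up by d1 = 5 → (16/5, 83/15)
  seg 6: right by d7 = 99/25 → (179/25, 83/15)
  seg 7: down by d4 = 18/5 → (179/25, 29/15)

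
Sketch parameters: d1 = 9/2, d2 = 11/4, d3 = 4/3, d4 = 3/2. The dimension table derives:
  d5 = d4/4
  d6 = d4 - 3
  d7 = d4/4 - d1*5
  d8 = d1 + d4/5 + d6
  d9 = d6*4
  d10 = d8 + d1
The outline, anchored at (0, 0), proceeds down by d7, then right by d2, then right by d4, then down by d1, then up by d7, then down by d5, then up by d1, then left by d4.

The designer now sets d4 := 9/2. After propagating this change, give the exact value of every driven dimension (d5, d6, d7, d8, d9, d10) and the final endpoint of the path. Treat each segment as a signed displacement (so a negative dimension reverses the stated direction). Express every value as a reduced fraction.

d5 = 9/8
d6 = 3/2
d7 = -171/8
d8 = 69/10
d9 = 6
d10 = 57/5
endpoint = (11/4, -9/8)

Apply edit: d4 := 9/2
  d5 = d4/4 = 9/8
  d6 = d4 - 3 = 3/2
  d7 = d4/4 - d1*5 = -171/8
  d8 = d1 + d4/5 + d6 = 69/10
  d9 = d6*4 = 6
  d10 = d8 + d1 = 57/5
Walk from origin (0, 0):
  seg 1: down by d7 = -171/8 → (0, 171/8)
  seg 2: right by d2 = 11/4 → (11/4, 171/8)
  seg 3: right by d4 = 9/2 → (29/4, 171/8)
  seg 4: down by d1 = 9/2 → (29/4, 135/8)
  seg 5: up by d7 = -171/8 → (29/4, -9/2)
  seg 6: down by d5 = 9/8 → (29/4, -45/8)
  seg 7: up by d1 = 9/2 → (29/4, -9/8)
  seg 8: left by d4 = 9/2 → (11/4, -9/8)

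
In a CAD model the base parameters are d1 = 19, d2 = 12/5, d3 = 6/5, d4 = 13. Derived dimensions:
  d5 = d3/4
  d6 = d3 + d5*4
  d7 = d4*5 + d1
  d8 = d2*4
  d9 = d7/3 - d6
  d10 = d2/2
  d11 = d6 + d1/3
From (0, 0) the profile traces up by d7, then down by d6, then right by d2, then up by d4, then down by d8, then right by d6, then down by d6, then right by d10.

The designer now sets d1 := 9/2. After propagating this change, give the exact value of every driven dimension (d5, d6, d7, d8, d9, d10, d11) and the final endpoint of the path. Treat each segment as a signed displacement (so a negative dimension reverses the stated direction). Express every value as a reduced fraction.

Apply edit: d1 := 9/2
  d5 = d3/4 = 3/10
  d6 = d3 + d5*4 = 12/5
  d7 = d4*5 + d1 = 139/2
  d8 = d2*4 = 48/5
  d9 = d7/3 - d6 = 623/30
  d10 = d2/2 = 6/5
  d11 = d6 + d1/3 = 39/10
Walk from origin (0, 0):
  seg 1: up by d7 = 139/2 → (0, 139/2)
  seg 2: down by d6 = 12/5 → (0, 671/10)
  seg 3: right by d2 = 12/5 → (12/5, 671/10)
  seg 4: up by d4 = 13 → (12/5, 801/10)
  seg 5: down by d8 = 48/5 → (12/5, 141/2)
  seg 6: right by d6 = 12/5 → (24/5, 141/2)
  seg 7: down by d6 = 12/5 → (24/5, 681/10)
  seg 8: right by d10 = 6/5 → (6, 681/10)

d5 = 3/10
d6 = 12/5
d7 = 139/2
d8 = 48/5
d9 = 623/30
d10 = 6/5
d11 = 39/10
endpoint = (6, 681/10)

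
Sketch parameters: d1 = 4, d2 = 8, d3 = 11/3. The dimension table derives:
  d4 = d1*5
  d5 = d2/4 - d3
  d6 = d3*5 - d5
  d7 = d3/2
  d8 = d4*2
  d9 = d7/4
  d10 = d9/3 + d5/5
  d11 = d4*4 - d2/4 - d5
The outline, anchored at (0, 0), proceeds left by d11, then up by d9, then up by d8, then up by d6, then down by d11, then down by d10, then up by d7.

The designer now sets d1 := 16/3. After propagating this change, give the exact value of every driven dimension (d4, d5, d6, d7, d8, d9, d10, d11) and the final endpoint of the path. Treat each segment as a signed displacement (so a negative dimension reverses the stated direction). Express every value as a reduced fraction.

d4 = 80/3
d5 = -5/3
d6 = 20
d7 = 11/6
d8 = 160/3
d9 = 11/24
d10 = -13/72
d11 = 319/3
endpoint = (-319/3, -1099/36)

Apply edit: d1 := 16/3
  d4 = d1*5 = 80/3
  d5 = d2/4 - d3 = -5/3
  d6 = d3*5 - d5 = 20
  d7 = d3/2 = 11/6
  d8 = d4*2 = 160/3
  d9 = d7/4 = 11/24
  d10 = d9/3 + d5/5 = -13/72
  d11 = d4*4 - d2/4 - d5 = 319/3
Walk from origin (0, 0):
  seg 1: left by d11 = 319/3 → (-319/3, 0)
  seg 2: up by d9 = 11/24 → (-319/3, 11/24)
  seg 3: up by d8 = 160/3 → (-319/3, 1291/24)
  seg 4: up by d6 = 20 → (-319/3, 1771/24)
  seg 5: down by d11 = 319/3 → (-319/3, -781/24)
  seg 6: down by d10 = -13/72 → (-319/3, -1165/36)
  seg 7: up by d7 = 11/6 → (-319/3, -1099/36)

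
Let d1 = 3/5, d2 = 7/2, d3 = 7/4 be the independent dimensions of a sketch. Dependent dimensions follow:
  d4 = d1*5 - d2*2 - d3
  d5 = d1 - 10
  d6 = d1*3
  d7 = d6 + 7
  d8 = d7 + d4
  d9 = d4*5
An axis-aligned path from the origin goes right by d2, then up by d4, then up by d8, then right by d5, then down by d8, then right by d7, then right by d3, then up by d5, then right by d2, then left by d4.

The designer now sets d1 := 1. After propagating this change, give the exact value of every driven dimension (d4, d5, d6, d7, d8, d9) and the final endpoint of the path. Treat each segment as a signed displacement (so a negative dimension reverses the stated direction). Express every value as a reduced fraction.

d4 = -15/4
d5 = -9
d6 = 3
d7 = 10
d8 = 25/4
d9 = -75/4
endpoint = (27/2, -51/4)

Apply edit: d1 := 1
  d4 = d1*5 - d2*2 - d3 = -15/4
  d5 = d1 - 10 = -9
  d6 = d1*3 = 3
  d7 = d6 + 7 = 10
  d8 = d7 + d4 = 25/4
  d9 = d4*5 = -75/4
Walk from origin (0, 0):
  seg 1: right by d2 = 7/2 → (7/2, 0)
  seg 2: up by d4 = -15/4 → (7/2, -15/4)
  seg 3: up by d8 = 25/4 → (7/2, 5/2)
  seg 4: right by d5 = -9 → (-11/2, 5/2)
  seg 5: down by d8 = 25/4 → (-11/2, -15/4)
  seg 6: right by d7 = 10 → (9/2, -15/4)
  seg 7: right by d3 = 7/4 → (25/4, -15/4)
  seg 8: up by d5 = -9 → (25/4, -51/4)
  seg 9: right by d2 = 7/2 → (39/4, -51/4)
  seg 10: left by d4 = -15/4 → (27/2, -51/4)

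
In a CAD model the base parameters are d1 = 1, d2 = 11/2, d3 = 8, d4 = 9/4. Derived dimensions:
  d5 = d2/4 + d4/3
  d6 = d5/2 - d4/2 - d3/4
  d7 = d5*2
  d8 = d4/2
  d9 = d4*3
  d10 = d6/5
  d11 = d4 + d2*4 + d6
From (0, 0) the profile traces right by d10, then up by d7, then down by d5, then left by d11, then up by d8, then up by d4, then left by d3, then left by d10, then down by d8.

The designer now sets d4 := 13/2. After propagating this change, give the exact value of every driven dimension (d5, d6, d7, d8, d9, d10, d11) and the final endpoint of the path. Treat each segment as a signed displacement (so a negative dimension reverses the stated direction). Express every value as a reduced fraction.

Apply edit: d4 := 13/2
  d5 = d2/4 + d4/3 = 85/24
  d6 = d5/2 - d4/2 - d3/4 = -167/48
  d7 = d5*2 = 85/12
  d8 = d4/2 = 13/4
  d9 = d4*3 = 39/2
  d10 = d6/5 = -167/240
  d11 = d4 + d2*4 + d6 = 1201/48
Walk from origin (0, 0):
  seg 1: right by d10 = -167/240 → (-167/240, 0)
  seg 2: up by d7 = 85/12 → (-167/240, 85/12)
  seg 3: down by d5 = 85/24 → (-167/240, 85/24)
  seg 4: left by d11 = 1201/48 → (-1543/60, 85/24)
  seg 5: up by d8 = 13/4 → (-1543/60, 163/24)
  seg 6: up by d4 = 13/2 → (-1543/60, 319/24)
  seg 7: left by d3 = 8 → (-2023/60, 319/24)
  seg 8: left by d10 = -167/240 → (-1585/48, 319/24)
  seg 9: down by d8 = 13/4 → (-1585/48, 241/24)

d5 = 85/24
d6 = -167/48
d7 = 85/12
d8 = 13/4
d9 = 39/2
d10 = -167/240
d11 = 1201/48
endpoint = (-1585/48, 241/24)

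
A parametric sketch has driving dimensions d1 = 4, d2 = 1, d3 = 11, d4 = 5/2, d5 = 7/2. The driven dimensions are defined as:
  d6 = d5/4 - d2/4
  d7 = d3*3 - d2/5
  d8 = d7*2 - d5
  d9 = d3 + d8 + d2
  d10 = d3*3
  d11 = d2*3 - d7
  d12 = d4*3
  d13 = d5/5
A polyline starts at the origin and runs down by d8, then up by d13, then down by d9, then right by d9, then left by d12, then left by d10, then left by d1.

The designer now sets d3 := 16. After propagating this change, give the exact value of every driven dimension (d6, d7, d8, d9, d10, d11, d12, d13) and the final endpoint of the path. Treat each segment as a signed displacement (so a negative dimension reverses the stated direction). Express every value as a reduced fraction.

Apply edit: d3 := 16
  d6 = d5/4 - d2/4 = 5/8
  d7 = d3*3 - d2/5 = 239/5
  d8 = d7*2 - d5 = 921/10
  d9 = d3 + d8 + d2 = 1091/10
  d10 = d3*3 = 48
  d11 = d2*3 - d7 = -224/5
  d12 = d4*3 = 15/2
  d13 = d5/5 = 7/10
Walk from origin (0, 0):
  seg 1: down by d8 = 921/10 → (0, -921/10)
  seg 2: up by d13 = 7/10 → (0, -457/5)
  seg 3: down by d9 = 1091/10 → (0, -401/2)
  seg 4: right by d9 = 1091/10 → (1091/10, -401/2)
  seg 5: left by d12 = 15/2 → (508/5, -401/2)
  seg 6: left by d10 = 48 → (268/5, -401/2)
  seg 7: left by d1 = 4 → (248/5, -401/2)

d6 = 5/8
d7 = 239/5
d8 = 921/10
d9 = 1091/10
d10 = 48
d11 = -224/5
d12 = 15/2
d13 = 7/10
endpoint = (248/5, -401/2)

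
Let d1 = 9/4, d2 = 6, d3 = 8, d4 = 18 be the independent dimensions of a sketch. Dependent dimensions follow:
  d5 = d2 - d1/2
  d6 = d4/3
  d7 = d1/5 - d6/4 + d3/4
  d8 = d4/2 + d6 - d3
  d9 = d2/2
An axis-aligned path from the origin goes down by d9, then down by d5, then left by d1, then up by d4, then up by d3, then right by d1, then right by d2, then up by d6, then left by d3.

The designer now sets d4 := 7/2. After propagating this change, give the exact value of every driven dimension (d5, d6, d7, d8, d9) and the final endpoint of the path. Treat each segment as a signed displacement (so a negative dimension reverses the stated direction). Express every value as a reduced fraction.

Apply edit: d4 := 7/2
  d5 = d2 - d1/2 = 39/8
  d6 = d4/3 = 7/6
  d7 = d1/5 - d6/4 + d3/4 = 259/120
  d8 = d4/2 + d6 - d3 = -61/12
  d9 = d2/2 = 3
Walk from origin (0, 0):
  seg 1: down by d9 = 3 → (0, -3)
  seg 2: down by d5 = 39/8 → (0, -63/8)
  seg 3: left by d1 = 9/4 → (-9/4, -63/8)
  seg 4: up by d4 = 7/2 → (-9/4, -35/8)
  seg 5: up by d3 = 8 → (-9/4, 29/8)
  seg 6: right by d1 = 9/4 → (0, 29/8)
  seg 7: right by d2 = 6 → (6, 29/8)
  seg 8: up by d6 = 7/6 → (6, 115/24)
  seg 9: left by d3 = 8 → (-2, 115/24)

d5 = 39/8
d6 = 7/6
d7 = 259/120
d8 = -61/12
d9 = 3
endpoint = (-2, 115/24)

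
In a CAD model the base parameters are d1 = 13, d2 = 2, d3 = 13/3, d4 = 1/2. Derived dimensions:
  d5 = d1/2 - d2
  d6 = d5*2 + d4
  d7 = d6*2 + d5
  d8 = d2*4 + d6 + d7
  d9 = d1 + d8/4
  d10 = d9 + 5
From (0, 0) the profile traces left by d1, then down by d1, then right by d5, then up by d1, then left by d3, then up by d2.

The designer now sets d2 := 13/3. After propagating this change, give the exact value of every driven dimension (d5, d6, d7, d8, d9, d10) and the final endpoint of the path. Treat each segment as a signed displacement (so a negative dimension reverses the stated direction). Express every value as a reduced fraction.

Apply edit: d2 := 13/3
  d5 = d1/2 - d2 = 13/6
  d6 = d5*2 + d4 = 29/6
  d7 = d6*2 + d5 = 71/6
  d8 = d2*4 + d6 + d7 = 34
  d9 = d1 + d8/4 = 43/2
  d10 = d9 + 5 = 53/2
Walk from origin (0, 0):
  seg 1: left by d1 = 13 → (-13, 0)
  seg 2: down by d1 = 13 → (-13, -13)
  seg 3: right by d5 = 13/6 → (-65/6, -13)
  seg 4: up by d1 = 13 → (-65/6, 0)
  seg 5: left by d3 = 13/3 → (-91/6, 0)
  seg 6: up by d2 = 13/3 → (-91/6, 13/3)

d5 = 13/6
d6 = 29/6
d7 = 71/6
d8 = 34
d9 = 43/2
d10 = 53/2
endpoint = (-91/6, 13/3)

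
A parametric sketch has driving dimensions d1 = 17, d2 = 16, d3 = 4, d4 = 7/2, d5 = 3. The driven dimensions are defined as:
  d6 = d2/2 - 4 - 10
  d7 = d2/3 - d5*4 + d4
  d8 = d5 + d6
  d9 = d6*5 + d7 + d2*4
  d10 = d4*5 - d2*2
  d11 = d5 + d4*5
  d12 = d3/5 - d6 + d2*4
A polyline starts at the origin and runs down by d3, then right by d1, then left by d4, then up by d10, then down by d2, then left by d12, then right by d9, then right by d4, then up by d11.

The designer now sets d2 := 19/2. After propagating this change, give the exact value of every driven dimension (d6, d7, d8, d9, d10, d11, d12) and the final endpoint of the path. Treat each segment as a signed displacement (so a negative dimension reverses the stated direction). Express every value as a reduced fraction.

Apply edit: d2 := 19/2
  d6 = d2/2 - 4 - 10 = -37/4
  d7 = d2/3 - d5*4 + d4 = -16/3
  d8 = d5 + d6 = -25/4
  d9 = d6*5 + d7 + d2*4 = -163/12
  d10 = d4*5 - d2*2 = -3/2
  d11 = d5 + d4*5 = 41/2
  d12 = d3/5 - d6 + d2*4 = 961/20
Walk from origin (0, 0):
  seg 1: down by d3 = 4 → (0, -4)
  seg 2: right by d1 = 17 → (17, -4)
  seg 3: left by d4 = 7/2 → (27/2, -4)
  seg 4: up by d10 = -3/2 → (27/2, -11/2)
  seg 5: down by d2 = 19/2 → (27/2, -15)
  seg 6: left by d12 = 961/20 → (-691/20, -15)
  seg 7: right by d9 = -163/12 → (-722/15, -15)
  seg 8: right by d4 = 7/2 → (-1339/30, -15)
  seg 9: up by d11 = 41/2 → (-1339/30, 11/2)

d6 = -37/4
d7 = -16/3
d8 = -25/4
d9 = -163/12
d10 = -3/2
d11 = 41/2
d12 = 961/20
endpoint = (-1339/30, 11/2)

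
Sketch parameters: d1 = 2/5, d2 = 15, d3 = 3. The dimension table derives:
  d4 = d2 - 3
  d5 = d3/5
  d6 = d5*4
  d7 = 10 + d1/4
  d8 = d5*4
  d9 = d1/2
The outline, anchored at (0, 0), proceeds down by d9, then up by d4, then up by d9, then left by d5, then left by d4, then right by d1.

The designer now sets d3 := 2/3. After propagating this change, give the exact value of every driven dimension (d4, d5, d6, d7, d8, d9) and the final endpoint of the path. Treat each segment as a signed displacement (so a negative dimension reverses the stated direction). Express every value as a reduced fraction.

Apply edit: d3 := 2/3
  d4 = d2 - 3 = 12
  d5 = d3/5 = 2/15
  d6 = d5*4 = 8/15
  d7 = 10 + d1/4 = 101/10
  d8 = d5*4 = 8/15
  d9 = d1/2 = 1/5
Walk from origin (0, 0):
  seg 1: down by d9 = 1/5 → (0, -1/5)
  seg 2: up by d4 = 12 → (0, 59/5)
  seg 3: up by d9 = 1/5 → (0, 12)
  seg 4: left by d5 = 2/15 → (-2/15, 12)
  seg 5: left by d4 = 12 → (-182/15, 12)
  seg 6: right by d1 = 2/5 → (-176/15, 12)

d4 = 12
d5 = 2/15
d6 = 8/15
d7 = 101/10
d8 = 8/15
d9 = 1/5
endpoint = (-176/15, 12)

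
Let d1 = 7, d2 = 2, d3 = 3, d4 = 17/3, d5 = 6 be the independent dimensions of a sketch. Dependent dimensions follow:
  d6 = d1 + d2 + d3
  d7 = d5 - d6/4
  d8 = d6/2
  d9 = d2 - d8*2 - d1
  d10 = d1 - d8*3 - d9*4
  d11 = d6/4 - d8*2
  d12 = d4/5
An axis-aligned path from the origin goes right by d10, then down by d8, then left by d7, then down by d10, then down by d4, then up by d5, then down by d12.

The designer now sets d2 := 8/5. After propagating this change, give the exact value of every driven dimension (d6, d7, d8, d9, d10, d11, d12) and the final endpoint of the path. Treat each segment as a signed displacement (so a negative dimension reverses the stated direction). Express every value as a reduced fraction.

Apply edit: d2 := 8/5
  d6 = d1 + d2 + d3 = 58/5
  d7 = d5 - d6/4 = 31/10
  d8 = d6/2 = 29/5
  d9 = d2 - d8*2 - d1 = -17
  d10 = d1 - d8*3 - d9*4 = 288/5
  d11 = d6/4 - d8*2 = -87/10
  d12 = d4/5 = 17/15
Walk from origin (0, 0):
  seg 1: right by d10 = 288/5 → (288/5, 0)
  seg 2: down by d8 = 29/5 → (288/5, -29/5)
  seg 3: left by d7 = 31/10 → (109/2, -29/5)
  seg 4: down by d10 = 288/5 → (109/2, -317/5)
  seg 5: down by d4 = 17/3 → (109/2, -1036/15)
  seg 6: up by d5 = 6 → (109/2, -946/15)
  seg 7: down by d12 = 17/15 → (109/2, -321/5)

d6 = 58/5
d7 = 31/10
d8 = 29/5
d9 = -17
d10 = 288/5
d11 = -87/10
d12 = 17/15
endpoint = (109/2, -321/5)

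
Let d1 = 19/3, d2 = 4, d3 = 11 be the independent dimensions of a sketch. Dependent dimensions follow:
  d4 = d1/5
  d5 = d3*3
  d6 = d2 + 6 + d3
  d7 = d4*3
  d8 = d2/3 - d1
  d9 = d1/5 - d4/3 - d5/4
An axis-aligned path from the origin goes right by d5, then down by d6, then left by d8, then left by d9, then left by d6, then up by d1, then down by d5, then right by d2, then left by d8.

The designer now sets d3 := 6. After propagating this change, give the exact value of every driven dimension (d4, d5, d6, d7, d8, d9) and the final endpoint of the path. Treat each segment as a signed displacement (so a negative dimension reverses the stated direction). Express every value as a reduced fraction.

d4 = 19/15
d5 = 18
d6 = 16
d7 = 19/5
d8 = -5
d9 = -329/90
endpoint = (1769/90, -83/3)

Apply edit: d3 := 6
  d4 = d1/5 = 19/15
  d5 = d3*3 = 18
  d6 = d2 + 6 + d3 = 16
  d7 = d4*3 = 19/5
  d8 = d2/3 - d1 = -5
  d9 = d1/5 - d4/3 - d5/4 = -329/90
Walk from origin (0, 0):
  seg 1: right by d5 = 18 → (18, 0)
  seg 2: down by d6 = 16 → (18, -16)
  seg 3: left by d8 = -5 → (23, -16)
  seg 4: left by d9 = -329/90 → (2399/90, -16)
  seg 5: left by d6 = 16 → (959/90, -16)
  seg 6: up by d1 = 19/3 → (959/90, -29/3)
  seg 7: down by d5 = 18 → (959/90, -83/3)
  seg 8: right by d2 = 4 → (1319/90, -83/3)
  seg 9: left by d8 = -5 → (1769/90, -83/3)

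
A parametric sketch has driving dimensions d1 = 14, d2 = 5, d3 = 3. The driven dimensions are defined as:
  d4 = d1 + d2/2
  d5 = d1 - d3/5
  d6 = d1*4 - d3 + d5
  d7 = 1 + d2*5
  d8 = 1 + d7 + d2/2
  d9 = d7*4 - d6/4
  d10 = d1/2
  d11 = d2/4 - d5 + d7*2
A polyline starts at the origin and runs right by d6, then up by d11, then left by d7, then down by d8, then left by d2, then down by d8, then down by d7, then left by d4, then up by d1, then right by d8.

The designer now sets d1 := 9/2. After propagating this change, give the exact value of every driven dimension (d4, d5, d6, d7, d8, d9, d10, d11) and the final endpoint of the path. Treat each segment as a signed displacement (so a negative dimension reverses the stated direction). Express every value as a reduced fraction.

d4 = 7
d5 = 39/10
d6 = 189/10
d7 = 26
d8 = 59/2
d9 = 3971/40
d10 = 9/4
d11 = 987/20
endpoint = (52/5, -623/20)

Apply edit: d1 := 9/2
  d4 = d1 + d2/2 = 7
  d5 = d1 - d3/5 = 39/10
  d6 = d1*4 - d3 + d5 = 189/10
  d7 = 1 + d2*5 = 26
  d8 = 1 + d7 + d2/2 = 59/2
  d9 = d7*4 - d6/4 = 3971/40
  d10 = d1/2 = 9/4
  d11 = d2/4 - d5 + d7*2 = 987/20
Walk from origin (0, 0):
  seg 1: right by d6 = 189/10 → (189/10, 0)
  seg 2: up by d11 = 987/20 → (189/10, 987/20)
  seg 3: left by d7 = 26 → (-71/10, 987/20)
  seg 4: down by d8 = 59/2 → (-71/10, 397/20)
  seg 5: left by d2 = 5 → (-121/10, 397/20)
  seg 6: down by d8 = 59/2 → (-121/10, -193/20)
  seg 7: down by d7 = 26 → (-121/10, -713/20)
  seg 8: left by d4 = 7 → (-191/10, -713/20)
  seg 9: up by d1 = 9/2 → (-191/10, -623/20)
  seg 10: right by d8 = 59/2 → (52/5, -623/20)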